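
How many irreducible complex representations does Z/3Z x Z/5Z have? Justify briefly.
15

Justification: The number of irreducible complex representations of a finite group equals its number of conjugacy classes. Z/3Z x Z/5Z is abelian of order 15, so every element is its own conjugacy class: 15 classes, so Z/3Z x Z/5Z (order 15) has exactly 15 irreducible complex representations.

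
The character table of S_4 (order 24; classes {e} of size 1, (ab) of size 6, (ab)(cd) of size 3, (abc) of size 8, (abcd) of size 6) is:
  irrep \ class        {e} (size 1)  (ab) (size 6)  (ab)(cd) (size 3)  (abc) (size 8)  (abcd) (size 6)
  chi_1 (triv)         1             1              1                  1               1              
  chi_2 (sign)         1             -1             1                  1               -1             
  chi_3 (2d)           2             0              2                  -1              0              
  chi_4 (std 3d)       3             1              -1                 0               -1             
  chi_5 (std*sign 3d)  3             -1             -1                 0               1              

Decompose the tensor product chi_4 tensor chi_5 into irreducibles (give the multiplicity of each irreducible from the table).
chi_4 tensor chi_5 = chi_2 + chi_3 + chi_4 + chi_5 (all other irreducibles have multiplicity 0).

Explanation: The character of a tensor product is the pointwise product (chi_4 * chi_5)(C) = chi_4(C) * chi_5(C):
  {e}: (3)*(3), (ab): (1)*(-1), (ab)(cd): (-1)*(-1), (abc): (0)*(0), (abcd): (-1)*(1)
so (chi_4 * chi_5) takes values
  {e} -> 9, (ab) -> -1, (ab)(cd) -> 1, (abc) -> 0, (abcd) -> -1.
Now take the inner product of this character with each irreducible chi from the table, <chi_4*chi_5, chi> = (1/24) sum_C |C| (chi_4*chi_5)(C) conj(chi(C)):
  <chi_4*chi_5, chi_1> = (1/24)[1*(9)*conj(1) + 6*(-1)*conj(1) + 3*(1)*conj(1) + 8*(0)*conj(1) + 6*(-1)*conj(1)]
      = (1/24)[(9) + (-6) + (3) + (0) + (-6)] = 0/24 = 0
  <chi_4*chi_5, chi_2> = (1/24)[1*(9)*conj(1) + 6*(-1)*conj(-1) + 3*(1)*conj(1) + 8*(0)*conj(1) + 6*(-1)*conj(-1)]
      = (1/24)[(9) + (6) + (3) + (0) + (6)] = 24/24 = 1
  <chi_4*chi_5, chi_3> = (1/24)[1*(9)*conj(2) + 6*(-1)*conj(0) + 3*(1)*conj(2) + 8*(0)*conj(-1) + 6*(-1)*conj(0)]
      = (1/24)[(18) + (0) + (6) + (0) + (0)] = 24/24 = 1
  <chi_4*chi_5, chi_4> = (1/24)[1*(9)*conj(3) + 6*(-1)*conj(1) + 3*(1)*conj(-1) + 8*(0)*conj(0) + 6*(-1)*conj(-1)]
      = (1/24)[(27) + (-6) + (-3) + (0) + (6)] = 24/24 = 1
  <chi_4*chi_5, chi_5> = (1/24)[1*(9)*conj(3) + 6*(-1)*conj(-1) + 3*(1)*conj(-1) + 8*(0)*conj(0) + 6*(-1)*conj(1)]
      = (1/24)[(27) + (6) + (-3) + (0) + (-6)] = 24/24 = 1
Hence the multiplicities are chi_2: 1, chi_3: 1, chi_4: 1, chi_5: 1. Dimension check: dim(chi_4)*dim(chi_5) = 3*3 = 9 and sum (mult * dim) = 1*1 + 1*2 + 1*3 + 1*3 = 9.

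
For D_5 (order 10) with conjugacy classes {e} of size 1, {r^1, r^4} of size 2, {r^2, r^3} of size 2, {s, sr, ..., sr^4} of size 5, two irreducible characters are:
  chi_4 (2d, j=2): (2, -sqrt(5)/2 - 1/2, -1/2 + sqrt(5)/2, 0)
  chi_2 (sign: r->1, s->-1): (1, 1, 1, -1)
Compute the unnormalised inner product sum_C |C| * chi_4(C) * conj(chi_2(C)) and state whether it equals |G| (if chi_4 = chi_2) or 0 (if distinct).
Sum = 0; so <chi_4, chi_2> = 0 (distinct irreducibles are orthogonal).

Argument: Compute term by term over conjugacy classes (|C| * chi_4(C) * conj(chi_2(C))):
  1*(2)*conj(1) + 2*(-sqrt(5)/2 - 1/2)*conj(1) + 2*(-1/2 + sqrt(5)/2)*conj(1) + 5*(0)*conj(-1)
  = (2) + (-sqrt(5) - 1) + (-1 + sqrt(5)) + (0)
  = 0.
Dividing by |G| = 10 gives 0/10 = 0, matching the row-orthogonality relation <chi_4, chi_2> = [chi_4 = chi_2].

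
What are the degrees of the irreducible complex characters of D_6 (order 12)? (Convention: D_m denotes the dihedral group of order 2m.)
Dimensions: 1, 1, 1, 1, 2, 2

Argument: There are 6 irreducibles (= number of conjugacy classes). Their dimensions d_i satisfy sum d_i^2 = |G| = 12: 1 + 1 + 1 + 1 + 4 + 4 = 12.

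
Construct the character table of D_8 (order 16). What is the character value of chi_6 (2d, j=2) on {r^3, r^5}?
Conjugacy classes: {e} of size 1, {r^4} of size 1, {r^1, r^7} of size 2, {r^2, r^6} of size 2, {r^3, r^5} of size 2, {s, sr^2, ...} of size 4, {sr, sr^3, ...} of size 4.
Character table:
  irrep \ class              {e} (size 1)  {r^4} (size 1)  {r^1, r^7} (size 2)  {r^2, r^6} (size 2)  {r^3, r^5} (size 2)  {s, sr^2, ...} (size 4)  {sr, sr^3, ...} (size 4)
  chi_1 (triv)               1             1               1                    1                    1                    1                        1                       
  chi_2 (sign: r->1, s->-1)  1             1               1                    1                    1                    -1                       -1                      
  chi_3 (r->-1, s->1)        1             1               -1                   1                    -1                   1                        -1                      
  chi_4 (r->-1, s->-1)       1             1               -1                   1                    -1                   -1                       1                       
  chi_5 (2d, j=1)            2             -2              sqrt(2)              0                    -sqrt(2)             0                        0                       
  chi_6 (2d, j=2)            2             2               0                    -2                   0                    0                        0                       
  chi_7 (2d, j=3)            2             -2              -sqrt(2)             0                    sqrt(2)              0                        0                       

Spot check: chi_6 (2d, j=2) on {r^3, r^5} = 0.

Derivation: D_8 has order 2*8 = 16 with 7 conjugacy classes, hence 7 irreducibles. Sum of squared dims 1 + 1 + 1 + 1 + 4 + 4 + 4 = 16 = |G|. Linear characters come from the abelianisation; the 2-dimensional irreps have character r^k -> 2*cos(2*pi*j*k/8), reflections -> 0.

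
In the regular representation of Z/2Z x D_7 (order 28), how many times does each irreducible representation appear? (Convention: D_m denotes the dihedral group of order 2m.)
Each irreducible V_i of dimension d_i appears with multiplicity d_i, i.e. rho_reg = (direct sum over all irreducibles V_i) d_i V_i. The irreducible dimensions for Z/2Z x D_7 are 1, 1, 1, 1, 2, 2, 2, 2, 2, 2: 4 irreducibles of dimension 1, each with multiplicity 1; 6 irreducibles of dimension 2, each with multiplicity 2. Total dimension 4*1*1 + 6*2*2 = 28 = |G|.

General theorem: in the regular representation of a finite group G, each irreducible appears with multiplicity equal to its dimension. Check: dim(rho_reg) = sum d_i^2 = 1 + 1 + 1 + 1 + 4 + 4 + 4 + 4 + 4 + 4 = 28 = |G|.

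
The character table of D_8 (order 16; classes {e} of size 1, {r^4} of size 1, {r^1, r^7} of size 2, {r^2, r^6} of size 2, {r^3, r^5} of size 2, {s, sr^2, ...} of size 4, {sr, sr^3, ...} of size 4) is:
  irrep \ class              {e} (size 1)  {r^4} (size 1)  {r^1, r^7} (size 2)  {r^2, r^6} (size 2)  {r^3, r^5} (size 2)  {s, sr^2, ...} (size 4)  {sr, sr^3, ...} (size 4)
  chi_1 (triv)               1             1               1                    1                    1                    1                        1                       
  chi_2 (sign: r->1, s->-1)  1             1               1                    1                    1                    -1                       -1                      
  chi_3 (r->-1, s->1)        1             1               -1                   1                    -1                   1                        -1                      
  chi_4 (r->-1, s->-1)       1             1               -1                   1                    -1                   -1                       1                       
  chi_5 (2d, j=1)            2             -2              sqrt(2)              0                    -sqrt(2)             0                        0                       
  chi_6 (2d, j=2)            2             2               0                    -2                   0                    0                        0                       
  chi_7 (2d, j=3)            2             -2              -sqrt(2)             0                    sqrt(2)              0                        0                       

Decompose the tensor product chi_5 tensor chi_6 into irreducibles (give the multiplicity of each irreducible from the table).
chi_5 tensor chi_6 = chi_5 + chi_7 (all other irreducibles have multiplicity 0).

Working: The character of a tensor product is the pointwise product (chi_5 * chi_6)(C) = chi_5(C) * chi_6(C):
  {e}: (2)*(2), {r^4}: (-2)*(2), {r^1, r^7}: (sqrt(2))*(0), {r^2, r^6}: (0)*(-2), {r^3, r^5}: (-sqrt(2))*(0), {s, sr^2, ...}: (0)*(0), {sr, sr^3, ...}: (0)*(0)
so (chi_5 * chi_6) takes values
  {e} -> 4, {r^4} -> -4, {r^1, r^7} -> 0, {r^2, r^6} -> 0, {r^3, r^5} -> 0, {s, sr^2, ...} -> 0, {sr, sr^3, ...} -> 0.
Now take the inner product of this character with each irreducible chi from the table, <chi_5*chi_6, chi> = (1/16) sum_C |C| (chi_5*chi_6)(C) conj(chi(C)):
  <chi_5*chi_6, chi_1> = (1/16)[1*(4)*conj(1) + 1*(-4)*conj(1) + 2*(0)*conj(1) + 2*(0)*conj(1) + 2*(0)*conj(1) + 4*(0)*conj(1) + 4*(0)*conj(1)]
      = (1/16)[(4) + (-4) + (0) + (0) + (0) + (0) + (0)] = 0/16 = 0
  <chi_5*chi_6, chi_2> = (1/16)[1*(4)*conj(1) + 1*(-4)*conj(1) + 2*(0)*conj(1) + 2*(0)*conj(1) + 2*(0)*conj(1) + 4*(0)*conj(-1) + 4*(0)*conj(-1)]
      = (1/16)[(4) + (-4) + (0) + (0) + (0) + (0) + (0)] = 0/16 = 0
  <chi_5*chi_6, chi_3> = (1/16)[1*(4)*conj(1) + 1*(-4)*conj(1) + 2*(0)*conj(-1) + 2*(0)*conj(1) + 2*(0)*conj(-1) + 4*(0)*conj(1) + 4*(0)*conj(-1)]
      = (1/16)[(4) + (-4) + (0) + (0) + (0) + (0) + (0)] = 0/16 = 0
  <chi_5*chi_6, chi_4> = (1/16)[1*(4)*conj(1) + 1*(-4)*conj(1) + 2*(0)*conj(-1) + 2*(0)*conj(1) + 2*(0)*conj(-1) + 4*(0)*conj(-1) + 4*(0)*conj(1)]
      = (1/16)[(4) + (-4) + (0) + (0) + (0) + (0) + (0)] = 0/16 = 0
  <chi_5*chi_6, chi_5> = (1/16)[1*(4)*conj(2) + 1*(-4)*conj(-2) + 2*(0)*conj(sqrt(2)) + 2*(0)*conj(0) + 2*(0)*conj(-sqrt(2)) + 4*(0)*conj(0) + 4*(0)*conj(0)]
      = (1/16)[(8) + (8) + (0) + (0) + (0) + (0) + (0)] = 16/16 = 1
  <chi_5*chi_6, chi_6> = (1/16)[1*(4)*conj(2) + 1*(-4)*conj(2) + 2*(0)*conj(0) + 2*(0)*conj(-2) + 2*(0)*conj(0) + 4*(0)*conj(0) + 4*(0)*conj(0)]
      = (1/16)[(8) + (-8) + (0) + (0) + (0) + (0) + (0)] = 0/16 = 0
  <chi_5*chi_6, chi_7> = (1/16)[1*(4)*conj(2) + 1*(-4)*conj(-2) + 2*(0)*conj(-sqrt(2)) + 2*(0)*conj(0) + 2*(0)*conj(sqrt(2)) + 4*(0)*conj(0) + 4*(0)*conj(0)]
      = (1/16)[(8) + (8) + (0) + (0) + (0) + (0) + (0)] = 16/16 = 1
Hence the multiplicities are chi_5: 1, chi_7: 1. Dimension check: dim(chi_5)*dim(chi_6) = 2*2 = 4 and sum (mult * dim) = 1*2 + 1*2 = 4.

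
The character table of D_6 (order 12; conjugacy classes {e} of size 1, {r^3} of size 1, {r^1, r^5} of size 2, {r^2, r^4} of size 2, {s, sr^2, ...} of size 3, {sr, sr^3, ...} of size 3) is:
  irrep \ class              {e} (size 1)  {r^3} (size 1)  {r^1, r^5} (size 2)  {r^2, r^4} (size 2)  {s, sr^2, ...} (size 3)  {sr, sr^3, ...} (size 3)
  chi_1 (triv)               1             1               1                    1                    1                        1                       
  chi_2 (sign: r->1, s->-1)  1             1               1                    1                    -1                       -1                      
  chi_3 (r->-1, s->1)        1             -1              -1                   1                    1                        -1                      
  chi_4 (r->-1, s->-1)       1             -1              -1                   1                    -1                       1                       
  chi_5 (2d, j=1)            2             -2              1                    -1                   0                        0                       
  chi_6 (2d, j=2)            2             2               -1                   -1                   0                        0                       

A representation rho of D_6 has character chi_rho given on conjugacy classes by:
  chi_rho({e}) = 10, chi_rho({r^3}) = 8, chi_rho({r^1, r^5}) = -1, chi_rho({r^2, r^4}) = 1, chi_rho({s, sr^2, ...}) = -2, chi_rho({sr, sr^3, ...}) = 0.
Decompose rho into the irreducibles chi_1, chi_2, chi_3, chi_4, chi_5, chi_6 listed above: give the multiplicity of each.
Multiplicities: chi_1: 1, chi_2: 2, chi_3: 0, chi_4: 1, chi_5: 0, chi_6: 3.

Proof sketch: Use <chi_rho, chi> = (1/|G|) sum_C |C| * chi_rho(C) * conj(chi(C)) with |G| = 12 for each irreducible chi in the table:
  <chi_rho, chi_1> = (1/12)[1*(10)*conj(1) + 1*(8)*conj(1) + 2*(-1)*conj(1) + 2*(1)*conj(1) + 3*(-2)*conj(1) + 3*(0)*conj(1)]
      = (1/12)[(10) + (8) + (-2) + (2) + (-6) + (0)] = 12/12 = 1
  <chi_rho, chi_2> = (1/12)[1*(10)*conj(1) + 1*(8)*conj(1) + 2*(-1)*conj(1) + 2*(1)*conj(1) + 3*(-2)*conj(-1) + 3*(0)*conj(-1)]
      = (1/12)[(10) + (8) + (-2) + (2) + (6) + (0)] = 24/12 = 2
  <chi_rho, chi_3> = (1/12)[1*(10)*conj(1) + 1*(8)*conj(-1) + 2*(-1)*conj(-1) + 2*(1)*conj(1) + 3*(-2)*conj(1) + 3*(0)*conj(-1)]
      = (1/12)[(10) + (-8) + (2) + (2) + (-6) + (0)] = 0/12 = 0
  <chi_rho, chi_4> = (1/12)[1*(10)*conj(1) + 1*(8)*conj(-1) + 2*(-1)*conj(-1) + 2*(1)*conj(1) + 3*(-2)*conj(-1) + 3*(0)*conj(1)]
      = (1/12)[(10) + (-8) + (2) + (2) + (6) + (0)] = 12/12 = 1
  <chi_rho, chi_5> = (1/12)[1*(10)*conj(2) + 1*(8)*conj(-2) + 2*(-1)*conj(1) + 2*(1)*conj(-1) + 3*(-2)*conj(0) + 3*(0)*conj(0)]
      = (1/12)[(20) + (-16) + (-2) + (-2) + (0) + (0)] = 0/12 = 0
  <chi_rho, chi_6> = (1/12)[1*(10)*conj(2) + 1*(8)*conj(2) + 2*(-1)*conj(-1) + 2*(1)*conj(-1) + 3*(-2)*conj(0) + 3*(0)*conj(0)]
      = (1/12)[(20) + (16) + (2) + (-2) + (0) + (0)] = 36/12 = 3
Dimension check: dim(rho) = sum (mult * dim) = 1*1 + 2*1 + 0*1 + 1*1 + 0*2 + 3*2 = 10 = chi_rho(e) = 10.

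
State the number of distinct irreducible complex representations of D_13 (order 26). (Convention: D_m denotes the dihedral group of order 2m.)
8

The number of irreducible complex representations of a finite group equals its number of conjugacy classes. D_13 has 8 conjugacy classes ((n+3)/2 for n odd), so D_13 (order 26) has exactly 8 irreducible complex representations.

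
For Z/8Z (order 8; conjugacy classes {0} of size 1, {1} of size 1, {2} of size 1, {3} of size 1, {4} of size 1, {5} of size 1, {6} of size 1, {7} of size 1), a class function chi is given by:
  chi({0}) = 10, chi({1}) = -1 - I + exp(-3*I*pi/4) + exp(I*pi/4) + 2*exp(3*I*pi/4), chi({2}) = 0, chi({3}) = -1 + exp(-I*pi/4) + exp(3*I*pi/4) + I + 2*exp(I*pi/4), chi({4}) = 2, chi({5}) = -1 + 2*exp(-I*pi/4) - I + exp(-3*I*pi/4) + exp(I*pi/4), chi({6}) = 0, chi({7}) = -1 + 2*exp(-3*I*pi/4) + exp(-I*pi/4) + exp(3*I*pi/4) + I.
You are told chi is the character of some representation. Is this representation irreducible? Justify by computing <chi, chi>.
Not irreducible (reducible): <chi, chi> = 16 > 1.

Proof sketch: <chi, chi> = (1/|G|) sum_C |C| * |chi(C)|^2 = (1/8)[1*|10|^2 + 1*|-1 - I + exp(-3*I*pi/4) + exp(I*pi/4) + 2*exp(3*I*pi/4)|^2 + 1*|0|^2 + 1*|-1 + exp(-I*pi/4) + exp(3*I*pi/4) + I + 2*exp(I*pi/4)|^2 + 1*|2|^2 + 1*|-1 + 2*exp(-I*pi/4) - I + exp(-3*I*pi/4) + exp(I*pi/4)|^2 + 1*|0|^2 + 1*|-1 + 2*exp(-3*I*pi/4) + exp(-I*pi/4) + exp(3*I*pi/4) + I|^2]
  = (1/8)[(100) + (6) + (0) + (6) + (4) + (6) + (0) + (6)] = 128/8 = 16.
(Exp terms are combined using exp(i*s)*conj(exp(i*t)) = exp(i*(s-t)), and sums of them are collapsed using the identity that for every m > 1 the m distinct m-th roots of unity sum to 0, e.g. 1 + exp(2*I*pi/3) + exp(-2*I*pi/3) = 0.)
A character is irreducible iff <chi, chi> = 1, so this representation is reducible.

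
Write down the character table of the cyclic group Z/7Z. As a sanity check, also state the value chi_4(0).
Character table of Z/7Z (irreps indexed chi_0,...,chi_6 with chi_k(m) = zeta_7^(k*m), zeta_7 = exp(2*pi*i/7)):
  irrep \ class  {0} (size 1)  {1} (size 1)    {2} (size 1)    {3} (size 1)    {4} (size 1)    {5} (size 1)    {6} (size 1)  
  chi_0          1             1               1               1               1               1               1             
  chi_1          1             exp(2*I*pi/7)   exp(4*I*pi/7)   exp(6*I*pi/7)   exp(-6*I*pi/7)  exp(-4*I*pi/7)  exp(-2*I*pi/7)
  chi_2          1             exp(4*I*pi/7)   exp(-6*I*pi/7)  exp(-2*I*pi/7)  exp(2*I*pi/7)   exp(6*I*pi/7)   exp(-4*I*pi/7)
  chi_3          1             exp(6*I*pi/7)   exp(-2*I*pi/7)  exp(4*I*pi/7)   exp(-4*I*pi/7)  exp(2*I*pi/7)   exp(-6*I*pi/7)
  chi_4          1             exp(-6*I*pi/7)  exp(2*I*pi/7)   exp(-4*I*pi/7)  exp(4*I*pi/7)   exp(-2*I*pi/7)  exp(6*I*pi/7) 
  chi_5          1             exp(-4*I*pi/7)  exp(6*I*pi/7)   exp(2*I*pi/7)   exp(-2*I*pi/7)  exp(-6*I*pi/7)  exp(4*I*pi/7) 
  chi_6          1             exp(-2*I*pi/7)  exp(-4*I*pi/7)  exp(-6*I*pi/7)  exp(6*I*pi/7)   exp(4*I*pi/7)   exp(2*I*pi/7) 

Spot check: chi_4(0) = zeta_7^(4*0) = zeta_7^0 = 1.

Solution. Z/7Z is abelian, so all 7 irreducible complex representations are 1-dimensional. They are given by chi_k(m) = zeta_7^(k*m) for k = 0,...,6. Row orthogonality: sum_m chi_k(m) conj(chi_l(m)) = 7 * [k = l].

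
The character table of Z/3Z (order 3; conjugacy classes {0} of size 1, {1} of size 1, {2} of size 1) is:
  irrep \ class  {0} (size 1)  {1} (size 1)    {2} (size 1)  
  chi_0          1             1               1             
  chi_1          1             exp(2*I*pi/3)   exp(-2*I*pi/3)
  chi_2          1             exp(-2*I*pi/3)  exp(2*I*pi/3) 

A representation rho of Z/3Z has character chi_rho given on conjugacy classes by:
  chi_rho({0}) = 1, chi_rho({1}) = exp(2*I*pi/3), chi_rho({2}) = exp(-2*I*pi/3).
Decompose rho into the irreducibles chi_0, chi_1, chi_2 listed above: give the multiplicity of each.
Multiplicities: chi_0: 0, chi_1: 1, chi_2: 0.

Derivation: Use <chi_rho, chi> = (1/|G|) sum_C |C| * chi_rho(C) * conj(chi(C)) with |G| = 3 for each irreducible chi in the table:
  <chi_rho, chi_0> = (1/3)[1*(1)*conj(1) + 1*(exp(2*I*pi/3))*conj(1) + 1*(exp(-2*I*pi/3))*conj(1)]
      = (1/3)[(1) + (exp(2*I*pi/3)) + (exp(-2*I*pi/3))] = 0/3 = 0
  <chi_rho, chi_1> = (1/3)[1*(1)*conj(1) + 1*(exp(2*I*pi/3))*conj(exp(2*I*pi/3)) + 1*(exp(-2*I*pi/3))*conj(exp(-2*I*pi/3))]
      = (1/3)[(1) + (1) + (1)] = 3/3 = 1
  <chi_rho, chi_2> = (1/3)[1*(1)*conj(1) + 1*(exp(2*I*pi/3))*conj(exp(-2*I*pi/3)) + 1*(exp(-2*I*pi/3))*conj(exp(2*I*pi/3))]
      = (1/3)[(1) + (exp(-2*I*pi/3)) + (exp(2*I*pi/3))] = 0/3 = 0
(Exp terms are combined using exp(i*s)*conj(exp(i*t)) = exp(i*(s-t)), and sums of them are collapsed using the identity that for every m > 1 the m distinct m-th roots of unity sum to 0, e.g. 1 + exp(2*I*pi/3) + exp(-2*I*pi/3) = 0.)
Dimension check: dim(rho) = sum (mult * dim) = 0*1 + 1*1 + 0*1 = 1 = chi_rho(e) = 1.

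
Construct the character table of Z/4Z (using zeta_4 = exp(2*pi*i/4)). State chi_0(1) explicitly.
Character table of Z/4Z (irreps indexed chi_0,...,chi_3 with chi_k(m) = zeta_4^(k*m), zeta_4 = exp(2*pi*i/4)):
  irrep \ class  {0} (size 1)  {1} (size 1)  {2} (size 1)  {3} (size 1)
  chi_0          1             1             1             1           
  chi_1          1             I             -1            -I          
  chi_2          1             -1            1             -1          
  chi_3          1             -I            -1            I           

Spot check: chi_0(1) = zeta_4^(0*1) = zeta_4^0 = 1.

Derivation: Z/4Z is abelian, so all 4 irreducible complex representations are 1-dimensional. They are given by chi_k(m) = zeta_4^(k*m) for k = 0,...,3. Row orthogonality: sum_m chi_k(m) conj(chi_l(m)) = 4 * [k = l].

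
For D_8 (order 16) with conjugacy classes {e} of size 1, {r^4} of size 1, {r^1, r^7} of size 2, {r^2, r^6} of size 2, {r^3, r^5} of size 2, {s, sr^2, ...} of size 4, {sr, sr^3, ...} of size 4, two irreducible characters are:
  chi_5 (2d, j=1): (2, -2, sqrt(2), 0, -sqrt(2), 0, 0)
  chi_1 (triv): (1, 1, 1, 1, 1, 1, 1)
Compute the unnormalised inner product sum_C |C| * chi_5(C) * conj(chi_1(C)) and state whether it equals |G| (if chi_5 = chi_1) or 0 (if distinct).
Sum = 0; so <chi_5, chi_1> = 0 (distinct irreducibles are orthogonal).

Details: Compute term by term over conjugacy classes (|C| * chi_5(C) * conj(chi_1(C))):
  1*(2)*conj(1) + 1*(-2)*conj(1) + 2*(sqrt(2))*conj(1) + 2*(0)*conj(1) + 2*(-sqrt(2))*conj(1) + 4*(0)*conj(1) + 4*(0)*conj(1)
  = (2) + (-2) + (2*sqrt(2)) + (0) + (-2*sqrt(2)) + (0) + (0)
  = 0.
Dividing by |G| = 16 gives 0/16 = 0, matching the row-orthogonality relation <chi_5, chi_1> = [chi_5 = chi_1].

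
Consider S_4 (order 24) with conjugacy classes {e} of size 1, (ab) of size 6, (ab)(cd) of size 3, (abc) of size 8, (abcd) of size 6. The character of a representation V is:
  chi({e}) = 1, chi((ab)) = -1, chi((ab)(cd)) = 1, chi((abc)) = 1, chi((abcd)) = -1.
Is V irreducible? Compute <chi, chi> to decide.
Irreducible: <chi, chi> = 1.

Details: <chi, chi> = (1/|G|) sum_C |C| * |chi(C)|^2 = (1/24)[1*|1|^2 + 6*|-1|^2 + 3*|1|^2 + 8*|1|^2 + 6*|-1|^2]
  = (1/24)[(1) + (6) + (3) + (8) + (6)] = 24/24 = 1.
A character is irreducible iff <chi, chi> = 1, so this representation is irreducible.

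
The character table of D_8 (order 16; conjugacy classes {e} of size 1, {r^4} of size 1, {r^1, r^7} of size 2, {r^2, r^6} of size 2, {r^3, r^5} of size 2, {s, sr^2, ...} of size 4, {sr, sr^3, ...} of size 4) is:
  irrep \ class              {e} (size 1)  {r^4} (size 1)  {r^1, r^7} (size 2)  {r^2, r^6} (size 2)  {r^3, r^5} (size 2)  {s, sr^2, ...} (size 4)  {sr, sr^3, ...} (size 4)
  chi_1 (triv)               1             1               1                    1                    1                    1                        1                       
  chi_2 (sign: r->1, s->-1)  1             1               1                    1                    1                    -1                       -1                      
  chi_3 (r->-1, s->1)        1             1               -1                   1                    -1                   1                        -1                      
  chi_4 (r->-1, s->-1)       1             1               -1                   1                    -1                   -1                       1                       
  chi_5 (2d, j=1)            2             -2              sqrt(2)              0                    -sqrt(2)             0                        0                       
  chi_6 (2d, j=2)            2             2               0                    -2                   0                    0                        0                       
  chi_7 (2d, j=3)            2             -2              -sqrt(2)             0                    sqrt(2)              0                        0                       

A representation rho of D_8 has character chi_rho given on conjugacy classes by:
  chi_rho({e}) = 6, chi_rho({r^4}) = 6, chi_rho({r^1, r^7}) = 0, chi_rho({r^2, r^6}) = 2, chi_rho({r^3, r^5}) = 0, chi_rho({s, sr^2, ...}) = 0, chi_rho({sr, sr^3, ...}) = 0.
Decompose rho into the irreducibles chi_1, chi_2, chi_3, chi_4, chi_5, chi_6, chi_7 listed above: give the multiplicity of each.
Multiplicities: chi_1: 1, chi_2: 1, chi_3: 1, chi_4: 1, chi_5: 0, chi_6: 1, chi_7: 0.

Argument: Use <chi_rho, chi> = (1/|G|) sum_C |C| * chi_rho(C) * conj(chi(C)) with |G| = 16 for each irreducible chi in the table:
  <chi_rho, chi_1> = (1/16)[1*(6)*conj(1) + 1*(6)*conj(1) + 2*(0)*conj(1) + 2*(2)*conj(1) + 2*(0)*conj(1) + 4*(0)*conj(1) + 4*(0)*conj(1)]
      = (1/16)[(6) + (6) + (0) + (4) + (0) + (0) + (0)] = 16/16 = 1
  <chi_rho, chi_2> = (1/16)[1*(6)*conj(1) + 1*(6)*conj(1) + 2*(0)*conj(1) + 2*(2)*conj(1) + 2*(0)*conj(1) + 4*(0)*conj(-1) + 4*(0)*conj(-1)]
      = (1/16)[(6) + (6) + (0) + (4) + (0) + (0) + (0)] = 16/16 = 1
  <chi_rho, chi_3> = (1/16)[1*(6)*conj(1) + 1*(6)*conj(1) + 2*(0)*conj(-1) + 2*(2)*conj(1) + 2*(0)*conj(-1) + 4*(0)*conj(1) + 4*(0)*conj(-1)]
      = (1/16)[(6) + (6) + (0) + (4) + (0) + (0) + (0)] = 16/16 = 1
  <chi_rho, chi_4> = (1/16)[1*(6)*conj(1) + 1*(6)*conj(1) + 2*(0)*conj(-1) + 2*(2)*conj(1) + 2*(0)*conj(-1) + 4*(0)*conj(-1) + 4*(0)*conj(1)]
      = (1/16)[(6) + (6) + (0) + (4) + (0) + (0) + (0)] = 16/16 = 1
  <chi_rho, chi_5> = (1/16)[1*(6)*conj(2) + 1*(6)*conj(-2) + 2*(0)*conj(sqrt(2)) + 2*(2)*conj(0) + 2*(0)*conj(-sqrt(2)) + 4*(0)*conj(0) + 4*(0)*conj(0)]
      = (1/16)[(12) + (-12) + (0) + (0) + (0) + (0) + (0)] = 0/16 = 0
  <chi_rho, chi_6> = (1/16)[1*(6)*conj(2) + 1*(6)*conj(2) + 2*(0)*conj(0) + 2*(2)*conj(-2) + 2*(0)*conj(0) + 4*(0)*conj(0) + 4*(0)*conj(0)]
      = (1/16)[(12) + (12) + (0) + (-8) + (0) + (0) + (0)] = 16/16 = 1
  <chi_rho, chi_7> = (1/16)[1*(6)*conj(2) + 1*(6)*conj(-2) + 2*(0)*conj(-sqrt(2)) + 2*(2)*conj(0) + 2*(0)*conj(sqrt(2)) + 4*(0)*conj(0) + 4*(0)*conj(0)]
      = (1/16)[(12) + (-12) + (0) + (0) + (0) + (0) + (0)] = 0/16 = 0
Dimension check: dim(rho) = sum (mult * dim) = 1*1 + 1*1 + 1*1 + 1*1 + 0*2 + 1*2 + 0*2 = 6 = chi_rho(e) = 6.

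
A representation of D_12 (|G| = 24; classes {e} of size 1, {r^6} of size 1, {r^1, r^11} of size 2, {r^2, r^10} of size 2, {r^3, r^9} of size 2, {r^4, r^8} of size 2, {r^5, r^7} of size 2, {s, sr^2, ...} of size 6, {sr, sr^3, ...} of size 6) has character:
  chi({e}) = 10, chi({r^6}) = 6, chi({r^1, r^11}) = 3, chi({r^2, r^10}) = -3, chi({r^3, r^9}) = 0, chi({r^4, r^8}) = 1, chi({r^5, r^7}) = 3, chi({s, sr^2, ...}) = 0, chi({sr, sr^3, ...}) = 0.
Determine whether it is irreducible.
Not irreducible (reducible): <chi, chi> = 8 > 1.

Why: <chi, chi> = (1/|G|) sum_C |C| * |chi(C)|^2 = (1/24)[1*|10|^2 + 1*|6|^2 + 2*|3|^2 + 2*|-3|^2 + 2*|0|^2 + 2*|1|^2 + 2*|3|^2 + 6*|0|^2 + 6*|0|^2]
  = (1/24)[(100) + (36) + (18) + (18) + (0) + (2) + (18) + (0) + (0)] = 192/24 = 8.
A character is irreducible iff <chi, chi> = 1, so this representation is reducible.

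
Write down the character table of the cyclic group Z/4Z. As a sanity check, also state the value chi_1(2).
Character table of Z/4Z (irreps indexed chi_0,...,chi_3 with chi_k(m) = zeta_4^(k*m), zeta_4 = exp(2*pi*i/4)):
  irrep \ class  {0} (size 1)  {1} (size 1)  {2} (size 1)  {3} (size 1)
  chi_0          1             1             1             1           
  chi_1          1             I             -1            -I          
  chi_2          1             -1            1             -1          
  chi_3          1             -I            -1            I           

Spot check: chi_1(2) = zeta_4^(1*2) = zeta_4^2 = -1.

Explanation: Z/4Z is abelian, so all 4 irreducible complex representations are 1-dimensional. They are given by chi_k(m) = zeta_4^(k*m) for k = 0,...,3. Row orthogonality: sum_m chi_k(m) conj(chi_l(m)) = 4 * [k = l].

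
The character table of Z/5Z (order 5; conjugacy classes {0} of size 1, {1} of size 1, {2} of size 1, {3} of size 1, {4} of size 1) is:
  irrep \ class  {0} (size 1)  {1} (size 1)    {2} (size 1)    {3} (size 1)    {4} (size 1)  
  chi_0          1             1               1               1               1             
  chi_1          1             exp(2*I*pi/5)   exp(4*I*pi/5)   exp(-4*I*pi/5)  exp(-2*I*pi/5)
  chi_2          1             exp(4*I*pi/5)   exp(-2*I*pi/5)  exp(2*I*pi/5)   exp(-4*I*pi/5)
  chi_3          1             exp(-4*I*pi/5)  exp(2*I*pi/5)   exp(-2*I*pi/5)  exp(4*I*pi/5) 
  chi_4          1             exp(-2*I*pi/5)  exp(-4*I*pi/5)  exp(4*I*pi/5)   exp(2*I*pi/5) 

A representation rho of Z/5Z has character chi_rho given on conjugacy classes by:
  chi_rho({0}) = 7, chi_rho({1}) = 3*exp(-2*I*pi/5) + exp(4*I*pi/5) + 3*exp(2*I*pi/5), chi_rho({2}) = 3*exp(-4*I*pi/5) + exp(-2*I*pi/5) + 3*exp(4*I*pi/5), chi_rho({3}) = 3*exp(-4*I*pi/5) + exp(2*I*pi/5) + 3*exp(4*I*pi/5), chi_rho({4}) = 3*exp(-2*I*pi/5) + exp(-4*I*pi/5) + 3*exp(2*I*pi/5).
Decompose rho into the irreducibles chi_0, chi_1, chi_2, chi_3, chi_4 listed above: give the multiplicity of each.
Multiplicities: chi_0: 0, chi_1: 3, chi_2: 1, chi_3: 0, chi_4: 3.

Use <chi_rho, chi> = (1/|G|) sum_C |C| * chi_rho(C) * conj(chi(C)) with |G| = 5 for each irreducible chi in the table:
  <chi_rho, chi_0> = (1/5)[1*(7)*conj(1) + 1*(3*exp(-2*I*pi/5) + exp(4*I*pi/5) + 3*exp(2*I*pi/5))*conj(1) + 1*(3*exp(-4*I*pi/5) + exp(-2*I*pi/5) + 3*exp(4*I*pi/5))*conj(1) + 1*(3*exp(-4*I*pi/5) + exp(2*I*pi/5) + 3*exp(4*I*pi/5))*conj(1) + 1*(3*exp(-2*I*pi/5) + exp(-4*I*pi/5) + 3*exp(2*I*pi/5))*conj(1)]
      = (1/5)[(7) + (3*exp(-2*I*pi/5) + exp(4*I*pi/5) + 3*exp(2*I*pi/5)) + (3*exp(-4*I*pi/5) + exp(-2*I*pi/5) + 3*exp(4*I*pi/5)) + (3*exp(-4*I*pi/5) + exp(2*I*pi/5) + 3*exp(4*I*pi/5)) + (3*exp(-2*I*pi/5) + exp(-4*I*pi/5) + 3*exp(2*I*pi/5))] = 0/5 = 0
  <chi_rho, chi_1> = (1/5)[1*(7)*conj(1) + 1*(3*exp(-2*I*pi/5) + exp(4*I*pi/5) + 3*exp(2*I*pi/5))*conj(exp(2*I*pi/5)) + 1*(3*exp(-4*I*pi/5) + exp(-2*I*pi/5) + 3*exp(4*I*pi/5))*conj(exp(4*I*pi/5)) + 1*(3*exp(-4*I*pi/5) + exp(2*I*pi/5) + 3*exp(4*I*pi/5))*conj(exp(-4*I*pi/5)) + 1*(3*exp(-2*I*pi/5) + exp(-4*I*pi/5) + 3*exp(2*I*pi/5))*conj(exp(-2*I*pi/5))]
      = (1/5)[(7) + (3 + 3*exp(-4*I*pi/5) + exp(2*I*pi/5)) + (3 + exp(4*I*pi/5) + 3*exp(2*I*pi/5)) + (3 + 3*exp(-2*I*pi/5) + exp(-4*I*pi/5)) + (3 + exp(-2*I*pi/5) + 3*exp(4*I*pi/5))] = 15/5 = 3
  <chi_rho, chi_2> = (1/5)[1*(7)*conj(1) + 1*(3*exp(-2*I*pi/5) + exp(4*I*pi/5) + 3*exp(2*I*pi/5))*conj(exp(4*I*pi/5)) + 1*(3*exp(-4*I*pi/5) + exp(-2*I*pi/5) + 3*exp(4*I*pi/5))*conj(exp(-2*I*pi/5)) + 1*(3*exp(-4*I*pi/5) + exp(2*I*pi/5) + 3*exp(4*I*pi/5))*conj(exp(2*I*pi/5)) + 1*(3*exp(-2*I*pi/5) + exp(-4*I*pi/5) + 3*exp(2*I*pi/5))*conj(exp(-4*I*pi/5))]
      = (1/5)[(7) + (1 + 3*exp(-2*I*pi/5) + 3*exp(4*I*pi/5)) + (1 + 3*exp(-2*I*pi/5) + 3*exp(-4*I*pi/5)) + (1 + 3*exp(4*I*pi/5) + 3*exp(2*I*pi/5)) + (1 + 3*exp(-4*I*pi/5) + 3*exp(2*I*pi/5))] = 5/5 = 1
  <chi_rho, chi_3> = (1/5)[1*(7)*conj(1) + 1*(3*exp(-2*I*pi/5) + exp(4*I*pi/5) + 3*exp(2*I*pi/5))*conj(exp(-4*I*pi/5)) + 1*(3*exp(-4*I*pi/5) + exp(-2*I*pi/5) + 3*exp(4*I*pi/5))*conj(exp(2*I*pi/5)) + 1*(3*exp(-4*I*pi/5) + exp(2*I*pi/5) + 3*exp(4*I*pi/5))*conj(exp(-2*I*pi/5)) + 1*(3*exp(-2*I*pi/5) + exp(-4*I*pi/5) + 3*exp(2*I*pi/5))*conj(exp(4*I*pi/5))]
      = (1/5)[(7) + (3*exp(-4*I*pi/5) + exp(-2*I*pi/5) + 3*exp(2*I*pi/5)) + (exp(-4*I*pi/5) + 3*exp(4*I*pi/5) + 3*exp(2*I*pi/5)) + (3*exp(-2*I*pi/5) + 3*exp(-4*I*pi/5) + exp(4*I*pi/5)) + (3*exp(-2*I*pi/5) + exp(2*I*pi/5) + 3*exp(4*I*pi/5))] = 0/5 = 0
  <chi_rho, chi_4> = (1/5)[1*(7)*conj(1) + 1*(3*exp(-2*I*pi/5) + exp(4*I*pi/5) + 3*exp(2*I*pi/5))*conj(exp(-2*I*pi/5)) + 1*(3*exp(-4*I*pi/5) + exp(-2*I*pi/5) + 3*exp(4*I*pi/5))*conj(exp(-4*I*pi/5)) + 1*(3*exp(-4*I*pi/5) + exp(2*I*pi/5) + 3*exp(4*I*pi/5))*conj(exp(4*I*pi/5)) + 1*(3*exp(-2*I*pi/5) + exp(-4*I*pi/5) + 3*exp(2*I*pi/5))*conj(exp(2*I*pi/5))]
      = (1/5)[(7) + (3 + exp(-4*I*pi/5) + 3*exp(4*I*pi/5)) + (3 + 3*exp(-2*I*pi/5) + exp(2*I*pi/5)) + (3 + exp(-2*I*pi/5) + 3*exp(2*I*pi/5)) + (3 + 3*exp(-4*I*pi/5) + exp(4*I*pi/5))] = 15/5 = 3
(Exp terms are combined using exp(i*s)*conj(exp(i*t)) = exp(i*(s-t)), and sums of them are collapsed using the identity that for every m > 1 the m distinct m-th roots of unity sum to 0, e.g. 1 + exp(2*I*pi/3) + exp(-2*I*pi/3) = 0.)
Dimension check: dim(rho) = sum (mult * dim) = 0*1 + 3*1 + 1*1 + 0*1 + 3*1 = 7 = chi_rho(e) = 7.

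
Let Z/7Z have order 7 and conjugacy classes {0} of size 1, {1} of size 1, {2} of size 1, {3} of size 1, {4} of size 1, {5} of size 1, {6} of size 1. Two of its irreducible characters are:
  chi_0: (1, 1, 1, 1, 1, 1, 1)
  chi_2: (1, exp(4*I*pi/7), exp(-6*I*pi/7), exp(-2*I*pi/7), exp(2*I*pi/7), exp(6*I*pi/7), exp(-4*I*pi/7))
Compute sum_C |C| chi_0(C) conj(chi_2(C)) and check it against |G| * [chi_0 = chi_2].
Sum = 0; so <chi_0, chi_2> = 0 (distinct irreducibles are orthogonal).

Compute term by term over conjugacy classes (|C| * chi_0(C) * conj(chi_2(C))):
  1*(1)*conj(1) + 1*(1)*conj(exp(4*I*pi/7)) + 1*(1)*conj(exp(-6*I*pi/7)) + 1*(1)*conj(exp(-2*I*pi/7)) + 1*(1)*conj(exp(2*I*pi/7)) + 1*(1)*conj(exp(6*I*pi/7)) + 1*(1)*conj(exp(-4*I*pi/7))
  = (1) + (exp(-4*I*pi/7)) + (exp(6*I*pi/7)) + (exp(2*I*pi/7)) + (exp(-2*I*pi/7)) + (exp(-6*I*pi/7)) + (exp(4*I*pi/7))
  = 0.
(Exp terms are combined using exp(i*s)*conj(exp(i*t)) = exp(i*(s-t)), and sums of them are collapsed using the identity that for every m > 1 the m distinct m-th roots of unity sum to 0, e.g. 1 + exp(2*I*pi/3) + exp(-2*I*pi/3) = 0.)
Dividing by |G| = 7 gives 0/7 = 0, matching the row-orthogonality relation <chi_0, chi_2> = [chi_0 = chi_2].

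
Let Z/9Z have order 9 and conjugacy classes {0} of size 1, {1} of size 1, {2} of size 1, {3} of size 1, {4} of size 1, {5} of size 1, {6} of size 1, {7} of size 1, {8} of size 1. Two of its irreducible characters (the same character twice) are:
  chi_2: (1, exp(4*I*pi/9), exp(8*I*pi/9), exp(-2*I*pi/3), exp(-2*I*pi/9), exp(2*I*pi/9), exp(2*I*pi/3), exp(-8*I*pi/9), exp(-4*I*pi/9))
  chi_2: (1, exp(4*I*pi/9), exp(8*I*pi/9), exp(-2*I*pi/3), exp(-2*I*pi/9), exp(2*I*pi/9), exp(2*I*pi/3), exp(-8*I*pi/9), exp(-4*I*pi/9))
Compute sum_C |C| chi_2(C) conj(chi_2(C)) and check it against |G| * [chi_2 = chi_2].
Sum = 9 = |G| = 9; so <chi_2, chi_2> = 1 (norm-1 confirms irreducibility).

Derivation: Compute term by term over conjugacy classes (|C| * chi_2(C) * conj(chi_2(C))):
  1*(1)*conj(1) + 1*(exp(4*I*pi/9))*conj(exp(4*I*pi/9)) + 1*(exp(8*I*pi/9))*conj(exp(8*I*pi/9)) + 1*(exp(-2*I*pi/3))*conj(exp(-2*I*pi/3)) + 1*(exp(-2*I*pi/9))*conj(exp(-2*I*pi/9)) + 1*(exp(2*I*pi/9))*conj(exp(2*I*pi/9)) + 1*(exp(2*I*pi/3))*conj(exp(2*I*pi/3)) + 1*(exp(-8*I*pi/9))*conj(exp(-8*I*pi/9)) + 1*(exp(-4*I*pi/9))*conj(exp(-4*I*pi/9))
  = (1) + (1) + (1) + (1) + (1) + (1) + (1) + (1) + (1)
  = 9.
(Exp terms are combined using exp(i*s)*conj(exp(i*t)) = exp(i*(s-t)), and sums of them are collapsed using the identity that for every m > 1 the m distinct m-th roots of unity sum to 0, e.g. 1 + exp(2*I*pi/3) + exp(-2*I*pi/3) = 0.)
Dividing by |G| = 9 gives 9/9 = 1, matching the row-orthogonality relation <chi_2, chi_2> = [chi_2 = chi_2].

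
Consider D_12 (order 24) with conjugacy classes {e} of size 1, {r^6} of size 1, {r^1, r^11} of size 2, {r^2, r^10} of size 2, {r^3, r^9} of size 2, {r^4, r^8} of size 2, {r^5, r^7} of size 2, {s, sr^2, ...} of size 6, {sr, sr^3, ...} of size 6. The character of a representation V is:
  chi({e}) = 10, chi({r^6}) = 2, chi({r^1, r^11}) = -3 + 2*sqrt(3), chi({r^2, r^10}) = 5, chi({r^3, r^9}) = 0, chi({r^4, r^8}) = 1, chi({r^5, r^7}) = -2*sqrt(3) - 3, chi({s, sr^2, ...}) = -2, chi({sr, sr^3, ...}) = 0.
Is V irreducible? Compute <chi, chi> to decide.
Not irreducible (reducible): <chi, chi> = 11 > 1.

Argument: <chi, chi> = (1/|G|) sum_C |C| * |chi(C)|^2 = (1/24)[1*|10|^2 + 1*|2|^2 + 2*|-3 + 2*sqrt(3)|^2 + 2*|5|^2 + 2*|0|^2 + 2*|1|^2 + 2*|-2*sqrt(3) - 3|^2 + 6*|-2|^2 + 6*|0|^2]
  = (1/24)[(100) + (4) + (42 - 24*sqrt(3)) + (50) + (0) + (2) + (24*sqrt(3) + 42) + (24) + (0)] = 264/24 = 11.
A character is irreducible iff <chi, chi> = 1, so this representation is reducible.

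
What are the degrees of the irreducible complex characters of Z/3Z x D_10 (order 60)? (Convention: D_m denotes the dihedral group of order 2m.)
Dimensions: 1, 1, 1, 1, 1, 1, 1, 1, 1, 1, 1, 1, 2, 2, 2, 2, 2, 2, 2, 2, 2, 2, 2, 2

Explanation: There are 24 irreducibles (= number of conjugacy classes). Their dimensions d_i satisfy sum d_i^2 = |G| = 60: 1 + 1 + 1 + 1 + 1 + 1 + 1 + 1 + 1 + 1 + 1 + 1 + 4 + 4 + 4 + 4 + 4 + 4 + 4 + 4 + 4 + 4 + 4 + 4 = 60. (For the product with Z/3Z: each of the 3 1-dim characters of Z/3Z tensors with each irrep of D_10, giving 3 copies of each D_10-dimension.)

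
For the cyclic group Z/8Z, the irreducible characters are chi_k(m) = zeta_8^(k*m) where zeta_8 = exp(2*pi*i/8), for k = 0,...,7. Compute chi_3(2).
chi_3(2) = zeta_8^6 = -I

Reasoning: chi_3(2) = zeta_8^(3*2) = zeta_8^6. Since zeta_8^8 = 1, this equals zeta_8^6 = exp(2*pi*i*6/8) = -I.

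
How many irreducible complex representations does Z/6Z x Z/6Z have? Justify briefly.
36

Solution. The number of irreducible complex representations of a finite group equals its number of conjugacy classes. Z/6Z x Z/6Z is abelian of order 36, so every element is its own conjugacy class: 36 classes, so Z/6Z x Z/6Z (order 36) has exactly 36 irreducible complex representations.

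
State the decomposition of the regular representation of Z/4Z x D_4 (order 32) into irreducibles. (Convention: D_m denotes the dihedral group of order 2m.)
Each irreducible V_i of dimension d_i appears with multiplicity d_i, i.e. rho_reg = (direct sum over all irreducibles V_i) d_i V_i. The irreducible dimensions for Z/4Z x D_4 are 1, 1, 1, 1, 1, 1, 1, 1, 1, 1, 1, 1, 1, 1, 1, 1, 2, 2, 2, 2: 16 irreducibles of dimension 1, each with multiplicity 1; 4 irreducibles of dimension 2, each with multiplicity 2. Total dimension 16*1*1 + 4*2*2 = 32 = |G|.

Proof sketch: General theorem: in the regular representation of a finite group G, each irreducible appears with multiplicity equal to its dimension. Check: dim(rho_reg) = sum d_i^2 = 1 + 1 + 1 + 1 + 1 + 1 + 1 + 1 + 1 + 1 + 1 + 1 + 1 + 1 + 1 + 1 + 4 + 4 + 4 + 4 = 32 = |G|.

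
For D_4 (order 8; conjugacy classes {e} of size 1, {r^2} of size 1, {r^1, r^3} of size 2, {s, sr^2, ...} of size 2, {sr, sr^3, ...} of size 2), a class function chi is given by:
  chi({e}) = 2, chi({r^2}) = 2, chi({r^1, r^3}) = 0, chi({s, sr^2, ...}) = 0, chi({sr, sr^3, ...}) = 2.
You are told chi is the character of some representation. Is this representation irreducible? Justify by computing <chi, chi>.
Not irreducible (reducible): <chi, chi> = 2 > 1.

Solution. <chi, chi> = (1/|G|) sum_C |C| * |chi(C)|^2 = (1/8)[1*|2|^2 + 1*|2|^2 + 2*|0|^2 + 2*|0|^2 + 2*|2|^2]
  = (1/8)[(4) + (4) + (0) + (0) + (8)] = 16/8 = 2.
A character is irreducible iff <chi, chi> = 1, so this representation is reducible.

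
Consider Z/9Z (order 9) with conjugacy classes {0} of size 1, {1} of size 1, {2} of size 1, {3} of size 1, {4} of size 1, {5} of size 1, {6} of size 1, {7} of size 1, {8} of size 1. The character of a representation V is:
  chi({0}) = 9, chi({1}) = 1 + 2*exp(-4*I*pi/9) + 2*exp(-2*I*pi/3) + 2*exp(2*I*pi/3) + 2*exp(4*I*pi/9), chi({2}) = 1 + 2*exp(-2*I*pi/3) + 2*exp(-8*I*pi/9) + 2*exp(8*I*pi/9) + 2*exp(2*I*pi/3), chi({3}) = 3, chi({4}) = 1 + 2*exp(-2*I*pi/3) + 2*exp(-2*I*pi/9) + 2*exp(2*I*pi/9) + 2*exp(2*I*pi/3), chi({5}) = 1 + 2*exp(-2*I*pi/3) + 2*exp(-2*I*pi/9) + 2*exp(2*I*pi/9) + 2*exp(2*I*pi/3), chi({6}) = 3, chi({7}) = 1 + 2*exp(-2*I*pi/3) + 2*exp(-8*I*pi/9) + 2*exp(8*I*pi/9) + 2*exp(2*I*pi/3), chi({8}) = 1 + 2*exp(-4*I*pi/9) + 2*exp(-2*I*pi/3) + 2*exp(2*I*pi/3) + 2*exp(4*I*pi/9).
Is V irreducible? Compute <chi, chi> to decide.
Not irreducible (reducible): <chi, chi> = 17 > 1.

<chi, chi> = (1/|G|) sum_C |C| * |chi(C)|^2 = (1/9)[1*|9|^2 + 1*|1 + 2*exp(-4*I*pi/9) + 2*exp(-2*I*pi/3) + 2*exp(2*I*pi/3) + 2*exp(4*I*pi/9)|^2 + 1*|1 + 2*exp(-2*I*pi/3) + 2*exp(-8*I*pi/9) + 2*exp(8*I*pi/9) + 2*exp(2*I*pi/3)|^2 + 1*|3|^2 + 1*|1 + 2*exp(-2*I*pi/3) + 2*exp(-2*I*pi/9) + 2*exp(2*I*pi/9) + 2*exp(2*I*pi/3)|^2 + 1*|1 + 2*exp(-2*I*pi/3) + 2*exp(-2*I*pi/9) + 2*exp(2*I*pi/9) + 2*exp(2*I*pi/3)|^2 + 1*|3|^2 + 1*|1 + 2*exp(-2*I*pi/3) + 2*exp(-8*I*pi/9) + 2*exp(8*I*pi/9) + 2*exp(2*I*pi/3)|^2 + 1*|1 + 2*exp(-4*I*pi/9) + 2*exp(-2*I*pi/3) + 2*exp(2*I*pi/3) + 2*exp(4*I*pi/9)|^2]
  = (1/9)[(81) + (17 + 8*exp(-2*I*pi/3) + 8*exp(-2*I*pi/9) + 12*exp(-8*I*pi/9) + 4*exp(-4*I*pi/9) + 4*exp(4*I*pi/9) + 12*exp(8*I*pi/9) + 8*exp(2*I*pi/9) + 8*exp(2*I*pi/3)) + (17 + 8*exp(-4*I*pi/9) + 12*exp(-2*I*pi/9) + 8*exp(-2*I*pi/3) + 4*exp(-8*I*pi/9) + 4*exp(8*I*pi/9) + 8*exp(2*I*pi/3) + 12*exp(2*I*pi/9) + 8*exp(4*I*pi/9)) + (9) + (17 + 12*exp(-4*I*pi/9) + 8*exp(-2*I*pi/3) + 8*exp(-8*I*pi/9) + 4*exp(-2*I*pi/9) + 4*exp(2*I*pi/9) + 8*exp(8*I*pi/9) + 8*exp(2*I*pi/3) + 12*exp(4*I*pi/9)) + (17 + 12*exp(-4*I*pi/9) + 8*exp(-2*I*pi/3) + 8*exp(-8*I*pi/9) + 4*exp(-2*I*pi/9) + 4*exp(2*I*pi/9) + 8*exp(8*I*pi/9) + 8*exp(2*I*pi/3) + 12*exp(4*I*pi/9)) + (9) + (17 + 8*exp(-4*I*pi/9) + 12*exp(-2*I*pi/9) + 8*exp(-2*I*pi/3) + 4*exp(-8*I*pi/9) + 4*exp(8*I*pi/9) + 8*exp(2*I*pi/3) + 12*exp(2*I*pi/9) + 8*exp(4*I*pi/9)) + (17 + 8*exp(-2*I*pi/3) + 8*exp(-2*I*pi/9) + 12*exp(-8*I*pi/9) + 4*exp(-4*I*pi/9) + 4*exp(4*I*pi/9) + 12*exp(8*I*pi/9) + 8*exp(2*I*pi/9) + 8*exp(2*I*pi/3))] = 153/9 = 17.
(Exp terms are combined using exp(i*s)*conj(exp(i*t)) = exp(i*(s-t)), and sums of them are collapsed using the identity that for every m > 1 the m distinct m-th roots of unity sum to 0, e.g. 1 + exp(2*I*pi/3) + exp(-2*I*pi/3) = 0.)
A character is irreducible iff <chi, chi> = 1, so this representation is reducible.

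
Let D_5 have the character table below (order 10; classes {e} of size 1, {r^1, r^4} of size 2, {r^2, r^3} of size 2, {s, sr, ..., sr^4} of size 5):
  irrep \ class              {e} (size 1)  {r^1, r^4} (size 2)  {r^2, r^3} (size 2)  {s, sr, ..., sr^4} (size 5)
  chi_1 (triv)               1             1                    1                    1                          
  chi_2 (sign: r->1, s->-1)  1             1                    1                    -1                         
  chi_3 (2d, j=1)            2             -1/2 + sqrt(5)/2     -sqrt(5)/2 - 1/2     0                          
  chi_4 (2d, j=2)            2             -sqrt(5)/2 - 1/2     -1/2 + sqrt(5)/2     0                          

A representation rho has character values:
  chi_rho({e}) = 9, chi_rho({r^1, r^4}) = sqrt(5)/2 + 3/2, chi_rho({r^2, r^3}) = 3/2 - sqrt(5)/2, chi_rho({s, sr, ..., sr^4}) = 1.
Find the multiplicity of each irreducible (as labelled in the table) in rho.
Multiplicities: chi_1: 2, chi_2: 1, chi_3: 2, chi_4: 1.

Justification: Use <chi_rho, chi> = (1/|G|) sum_C |C| * chi_rho(C) * conj(chi(C)) with |G| = 10 for each irreducible chi in the table:
  <chi_rho, chi_1> = (1/10)[1*(9)*conj(1) + 2*(sqrt(5)/2 + 3/2)*conj(1) + 2*(3/2 - sqrt(5)/2)*conj(1) + 5*(1)*conj(1)]
      = (1/10)[(9) + (sqrt(5) + 3) + (3 - sqrt(5)) + (5)] = 20/10 = 2
  <chi_rho, chi_2> = (1/10)[1*(9)*conj(1) + 2*(sqrt(5)/2 + 3/2)*conj(1) + 2*(3/2 - sqrt(5)/2)*conj(1) + 5*(1)*conj(-1)]
      = (1/10)[(9) + (sqrt(5) + 3) + (3 - sqrt(5)) + (-5)] = 10/10 = 1
  <chi_rho, chi_3> = (1/10)[1*(9)*conj(2) + 2*(sqrt(5)/2 + 3/2)*conj(-1/2 + sqrt(5)/2) + 2*(3/2 - sqrt(5)/2)*conj(-sqrt(5)/2 - 1/2) + 5*(1)*conj(0)]
      = (1/10)[(18) + (1 + sqrt(5)) + (1 - sqrt(5)) + (0)] = 20/10 = 2
  <chi_rho, chi_4> = (1/10)[1*(9)*conj(2) + 2*(sqrt(5)/2 + 3/2)*conj(-sqrt(5)/2 - 1/2) + 2*(3/2 - sqrt(5)/2)*conj(-1/2 + sqrt(5)/2) + 5*(1)*conj(0)]
      = (1/10)[(18) + (-2*sqrt(5) - 4) + (-4 + 2*sqrt(5)) + (0)] = 10/10 = 1
Dimension check: dim(rho) = sum (mult * dim) = 2*1 + 1*1 + 2*2 + 1*2 = 9 = chi_rho(e) = 9.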